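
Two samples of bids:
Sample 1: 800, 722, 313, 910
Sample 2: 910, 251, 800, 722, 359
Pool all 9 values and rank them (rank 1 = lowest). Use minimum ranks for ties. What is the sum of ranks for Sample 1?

Sorted (ascending): 251, 313, 359, 722, 722, 800, 800, 910, 910
The 2 values of 722 occupy positions 4–5 → each gets rank 4.
The 2 values of 800 occupy positions 6–7 → each gets rank 6.
The 2 values of 910 occupy positions 8–9 → each gets rank 8.
Sample 1 values → pooled ranks: 800→6, 722→4, 313→2, 910→8
Rank sum = 6 + 4 + 2 + 8 = 20

20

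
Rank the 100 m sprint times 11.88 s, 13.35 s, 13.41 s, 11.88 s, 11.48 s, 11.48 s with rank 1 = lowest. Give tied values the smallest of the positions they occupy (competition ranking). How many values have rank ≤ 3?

Sorted (ascending): 11.48, 11.48, 11.88, 11.88, 13.35, 13.41
The 2 values of 11.48 occupy positions 1–2 → each gets rank 1.
The 2 values of 11.88 occupy positions 3–4 → each gets rank 3.
Ranks ≤ 3: {1, 1, 3, 3} → 4 values.

4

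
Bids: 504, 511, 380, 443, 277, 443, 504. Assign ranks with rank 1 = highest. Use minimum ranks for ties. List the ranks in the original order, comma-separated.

2, 1, 6, 4, 7, 4, 2

Sorted (descending): 511, 504, 504, 443, 443, 380, 277
The 2 values of 504 occupy positions 2–3 → each gets rank 2.
The 2 values of 443 occupy positions 4–5 → each gets rank 4.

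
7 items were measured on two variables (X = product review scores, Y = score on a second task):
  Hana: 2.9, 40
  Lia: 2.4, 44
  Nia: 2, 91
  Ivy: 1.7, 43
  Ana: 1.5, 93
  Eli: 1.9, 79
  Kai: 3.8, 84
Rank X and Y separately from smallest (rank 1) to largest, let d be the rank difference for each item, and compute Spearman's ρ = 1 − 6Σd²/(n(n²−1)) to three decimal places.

Ranks of variable 1: 6, 5, 4, 2, 1, 3, 7
Ranks of variable 2: 1, 3, 6, 2, 7, 4, 5
d = r₁ − r₂: 5, 2, -2, 0, -6, -1, 2
d²: 25, 4, 4, 0, 36, 1, 4; Σd² = 74
ρ = 1 − 6·74/(7·48) = 1 − 444/336 = -0.321

-0.321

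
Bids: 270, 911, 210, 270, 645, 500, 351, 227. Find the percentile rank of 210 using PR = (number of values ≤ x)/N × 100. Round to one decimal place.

12.5

N = 8.
Strictly below 210: 0. Equal to 210: 1.
PR = 1/8 × 100 = 12.5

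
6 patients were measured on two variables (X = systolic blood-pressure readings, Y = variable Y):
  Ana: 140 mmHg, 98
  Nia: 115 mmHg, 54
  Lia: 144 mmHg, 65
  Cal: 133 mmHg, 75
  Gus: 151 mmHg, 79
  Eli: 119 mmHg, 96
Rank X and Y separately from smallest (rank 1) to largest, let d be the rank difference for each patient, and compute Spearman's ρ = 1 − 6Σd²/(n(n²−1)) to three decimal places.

Ranks of variable 1: 4, 1, 5, 3, 6, 2
Ranks of variable 2: 6, 1, 2, 3, 4, 5
d = r₁ − r₂: -2, 0, 3, 0, 2, -3
d²: 4, 0, 9, 0, 4, 9; Σd² = 26
ρ = 1 − 6·26/(6·35) = 1 − 156/210 = 0.257

0.257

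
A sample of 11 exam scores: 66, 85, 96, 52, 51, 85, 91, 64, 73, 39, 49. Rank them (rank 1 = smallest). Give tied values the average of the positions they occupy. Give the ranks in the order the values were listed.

Sorted (ascending): 39, 49, 51, 52, 64, 66, 73, 85, 85, 91, 96
The 2 values of 85 occupy positions 8–9 → average rank (8+9)/2 = 8.5.

6, 8.5, 11, 4, 3, 8.5, 10, 5, 7, 1, 2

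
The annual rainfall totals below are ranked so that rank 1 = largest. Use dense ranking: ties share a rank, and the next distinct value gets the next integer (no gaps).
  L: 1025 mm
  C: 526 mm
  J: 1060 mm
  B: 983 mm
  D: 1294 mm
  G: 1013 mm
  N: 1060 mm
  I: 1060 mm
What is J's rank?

2

Sorted (descending): 1294, 1060, 1060, 1060, 1025, 1013, 983, 526
The 3 values of 1060 share dense rank 2.
Remaining distinct values take the next consecutive integers.
J has value 1060 mm → rank 2.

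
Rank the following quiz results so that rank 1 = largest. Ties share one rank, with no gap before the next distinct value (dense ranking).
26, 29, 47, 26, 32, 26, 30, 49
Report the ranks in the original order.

Sorted (descending): 49, 47, 32, 30, 29, 26, 26, 26
The 3 values of 26 share dense rank 6.
Remaining distinct values take the next consecutive integers.

6, 5, 2, 6, 3, 6, 4, 1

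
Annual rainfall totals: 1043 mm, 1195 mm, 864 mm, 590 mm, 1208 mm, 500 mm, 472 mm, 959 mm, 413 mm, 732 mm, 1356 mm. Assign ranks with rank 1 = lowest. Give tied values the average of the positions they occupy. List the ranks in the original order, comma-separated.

8, 9, 6, 4, 10, 3, 2, 7, 1, 5, 11

Sorted (ascending): 413, 472, 500, 590, 732, 864, 959, 1043, 1195, 1208, 1356
No ties — each value takes its position as its rank.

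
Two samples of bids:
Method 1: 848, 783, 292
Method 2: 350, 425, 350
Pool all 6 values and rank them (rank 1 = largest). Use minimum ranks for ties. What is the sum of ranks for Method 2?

Sorted (descending): 848, 783, 425, 350, 350, 292
The 2 values of 350 occupy positions 4–5 → each gets rank 4.
Method 2 values → pooled ranks: 350→4, 425→3, 350→4
Rank sum = 4 + 3 + 4 = 11

11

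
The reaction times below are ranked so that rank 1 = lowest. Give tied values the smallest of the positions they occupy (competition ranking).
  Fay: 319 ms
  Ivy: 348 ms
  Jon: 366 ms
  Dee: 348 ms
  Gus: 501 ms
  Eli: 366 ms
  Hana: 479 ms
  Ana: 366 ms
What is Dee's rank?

Sorted (ascending): 319, 348, 348, 366, 366, 366, 479, 501
The 2 values of 348 occupy positions 2–3 → each gets rank 2.
The 3 values of 366 occupy positions 4–6 → each gets rank 4.
Dee has value 348 ms → rank 2.

2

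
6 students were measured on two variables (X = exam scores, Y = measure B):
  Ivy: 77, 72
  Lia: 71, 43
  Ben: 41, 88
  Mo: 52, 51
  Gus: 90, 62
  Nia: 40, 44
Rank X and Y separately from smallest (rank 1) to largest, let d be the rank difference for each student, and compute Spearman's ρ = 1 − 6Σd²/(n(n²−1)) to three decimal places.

0.143

Ranks of variable 1: 5, 4, 2, 3, 6, 1
Ranks of variable 2: 5, 1, 6, 3, 4, 2
d = r₁ − r₂: 0, 3, -4, 0, 2, -1
d²: 0, 9, 16, 0, 4, 1; Σd² = 30
ρ = 1 − 6·30/(6·35) = 1 − 180/210 = 0.143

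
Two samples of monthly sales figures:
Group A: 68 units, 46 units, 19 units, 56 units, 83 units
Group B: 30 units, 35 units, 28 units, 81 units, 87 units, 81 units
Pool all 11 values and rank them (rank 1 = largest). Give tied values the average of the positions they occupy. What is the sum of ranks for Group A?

Sorted (descending): 87, 83, 81, 81, 68, 56, 46, 35, 30, 28, 19
The 2 values of 81 occupy positions 3–4 → average rank (3+4)/2 = 3.5.
Group A values → pooled ranks: 68→5, 46→7, 19→11, 56→6, 83→2
Rank sum = 5 + 7 + 11 + 6 + 2 = 31

31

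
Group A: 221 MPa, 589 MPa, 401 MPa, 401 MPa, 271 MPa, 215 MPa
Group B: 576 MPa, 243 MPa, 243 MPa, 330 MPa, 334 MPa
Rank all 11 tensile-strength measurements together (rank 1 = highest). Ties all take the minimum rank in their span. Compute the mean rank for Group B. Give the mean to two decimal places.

Sorted (descending): 589, 576, 401, 401, 334, 330, 271, 243, 243, 221, 215
The 2 values of 401 occupy positions 3–4 → each gets rank 3.
The 2 values of 243 occupy positions 8–9 → each gets rank 8.
Group B values → pooled ranks: 576→2, 243→8, 243→8, 330→6, 334→5
Mean rank = (2 + 8 + 8 + 6 + 5) / 5 = 5.80

5.80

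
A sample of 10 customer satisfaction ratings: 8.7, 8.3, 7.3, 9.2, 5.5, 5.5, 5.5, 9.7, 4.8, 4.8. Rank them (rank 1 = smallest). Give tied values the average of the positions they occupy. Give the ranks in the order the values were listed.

Sorted (ascending): 4.8, 4.8, 5.5, 5.5, 5.5, 7.3, 8.3, 8.7, 9.2, 9.7
The 2 values of 4.8 occupy positions 1–2 → average rank (1+2)/2 = 1.5.
The 3 values of 5.5 occupy positions 3–5 → average rank 4.

8, 7, 6, 9, 4, 4, 4, 10, 1.5, 1.5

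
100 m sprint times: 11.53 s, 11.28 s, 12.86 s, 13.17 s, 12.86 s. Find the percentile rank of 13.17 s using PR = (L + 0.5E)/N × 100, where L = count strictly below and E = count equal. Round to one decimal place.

90.0

N = 5.
Strictly below 13.17: 4. Equal to 13.17: 1.
PR = (4 + 0.5·1)/5 × 100 = 90.0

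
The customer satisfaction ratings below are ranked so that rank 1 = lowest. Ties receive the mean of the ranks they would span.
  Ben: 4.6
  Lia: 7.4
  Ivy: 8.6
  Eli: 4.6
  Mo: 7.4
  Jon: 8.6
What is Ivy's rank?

5.5

Sorted (ascending): 4.6, 4.6, 7.4, 7.4, 8.6, 8.6
The 2 values of 4.6 occupy positions 1–2 → average rank (1+2)/2 = 1.5.
The 2 values of 7.4 occupy positions 3–4 → average rank (3+4)/2 = 3.5.
The 2 values of 8.6 occupy positions 5–6 → average rank (5+6)/2 = 5.5.
Ivy has value 8.6 → rank 5.5.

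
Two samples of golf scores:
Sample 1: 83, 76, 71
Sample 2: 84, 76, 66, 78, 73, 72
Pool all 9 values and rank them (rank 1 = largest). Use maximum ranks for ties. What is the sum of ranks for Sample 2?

Sorted (descending): 84, 83, 78, 76, 76, 73, 72, 71, 66
The 2 values of 76 occupy positions 4–5 → each gets rank 5.
Sample 2 values → pooled ranks: 84→1, 76→5, 66→9, 78→3, 73→6, 72→7
Rank sum = 1 + 5 + 9 + 3 + 6 + 7 = 31

31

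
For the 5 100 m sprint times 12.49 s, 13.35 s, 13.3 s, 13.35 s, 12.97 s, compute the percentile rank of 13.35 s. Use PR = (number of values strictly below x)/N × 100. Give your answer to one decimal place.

N = 5.
Strictly below 13.35: 3. Equal to 13.35: 2.
PR = 3/5 × 100 = 60.0

60.0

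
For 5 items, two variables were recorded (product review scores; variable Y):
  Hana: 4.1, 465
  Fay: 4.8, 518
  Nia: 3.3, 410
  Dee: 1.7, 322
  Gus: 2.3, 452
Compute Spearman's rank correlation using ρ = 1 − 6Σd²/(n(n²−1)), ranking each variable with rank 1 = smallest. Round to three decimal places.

0.900

Ranks of variable 1: 4, 5, 3, 1, 2
Ranks of variable 2: 4, 5, 2, 1, 3
d = r₁ − r₂: 0, 0, 1, 0, -1
d²: 0, 0, 1, 0, 1; Σd² = 2
ρ = 1 − 6·2/(5·24) = 1 − 12/120 = 0.900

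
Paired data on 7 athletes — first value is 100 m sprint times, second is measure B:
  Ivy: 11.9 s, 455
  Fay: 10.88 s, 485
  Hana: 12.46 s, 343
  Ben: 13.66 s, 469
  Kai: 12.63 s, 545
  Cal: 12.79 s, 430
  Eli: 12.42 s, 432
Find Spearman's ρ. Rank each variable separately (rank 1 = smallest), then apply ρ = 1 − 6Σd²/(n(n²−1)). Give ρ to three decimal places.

Ranks of variable 1: 2, 1, 4, 7, 5, 6, 3
Ranks of variable 2: 4, 6, 1, 5, 7, 2, 3
d = r₁ − r₂: -2, -5, 3, 2, -2, 4, 0
d²: 4, 25, 9, 4, 4, 16, 0; Σd² = 62
ρ = 1 − 6·62/(7·48) = 1 − 372/336 = -0.107

-0.107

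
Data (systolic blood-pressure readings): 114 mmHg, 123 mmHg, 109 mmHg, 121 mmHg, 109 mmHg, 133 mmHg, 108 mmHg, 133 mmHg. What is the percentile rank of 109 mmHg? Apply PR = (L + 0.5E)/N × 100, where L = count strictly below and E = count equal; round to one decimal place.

N = 8.
Strictly below 109: 1. Equal to 109: 2.
PR = (1 + 0.5·2)/8 × 100 = 25.0

25.0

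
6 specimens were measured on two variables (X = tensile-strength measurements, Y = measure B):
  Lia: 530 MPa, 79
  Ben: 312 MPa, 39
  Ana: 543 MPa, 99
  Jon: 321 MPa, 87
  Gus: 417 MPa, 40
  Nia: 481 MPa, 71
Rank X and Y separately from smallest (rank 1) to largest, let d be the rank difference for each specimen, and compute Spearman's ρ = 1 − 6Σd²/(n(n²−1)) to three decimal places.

0.657

Ranks of variable 1: 5, 1, 6, 2, 3, 4
Ranks of variable 2: 4, 1, 6, 5, 2, 3
d = r₁ − r₂: 1, 0, 0, -3, 1, 1
d²: 1, 0, 0, 9, 1, 1; Σd² = 12
ρ = 1 − 6·12/(6·35) = 1 − 72/210 = 0.657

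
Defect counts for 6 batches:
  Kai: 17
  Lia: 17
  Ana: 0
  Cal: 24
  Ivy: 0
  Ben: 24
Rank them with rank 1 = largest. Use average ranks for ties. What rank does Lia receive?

3.5

Sorted (descending): 24, 24, 17, 17, 0, 0
The 2 values of 24 occupy positions 1–2 → average rank (1+2)/2 = 1.5.
The 2 values of 17 occupy positions 3–4 → average rank (3+4)/2 = 3.5.
The 2 values of 0 occupy positions 5–6 → average rank (5+6)/2 = 5.5.
Lia has value 17 → rank 3.5.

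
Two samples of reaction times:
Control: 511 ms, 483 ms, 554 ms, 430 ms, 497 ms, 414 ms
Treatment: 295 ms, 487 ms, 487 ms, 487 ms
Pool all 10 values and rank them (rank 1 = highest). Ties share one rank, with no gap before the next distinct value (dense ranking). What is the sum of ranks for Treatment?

20

Sorted (descending): 554, 511, 497, 487, 487, 487, 483, 430, 414, 295
The 3 values of 487 share dense rank 4.
Remaining distinct values take the next consecutive integers.
Treatment values → pooled ranks: 295→8, 487→4, 487→4, 487→4
Rank sum = 8 + 4 + 4 + 4 = 20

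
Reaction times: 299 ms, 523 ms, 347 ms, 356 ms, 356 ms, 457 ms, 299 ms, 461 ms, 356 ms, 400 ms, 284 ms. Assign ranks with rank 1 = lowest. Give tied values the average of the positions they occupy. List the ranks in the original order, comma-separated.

2.5, 11, 4, 6, 6, 9, 2.5, 10, 6, 8, 1

Sorted (ascending): 284, 299, 299, 347, 356, 356, 356, 400, 457, 461, 523
The 2 values of 299 occupy positions 2–3 → average rank (2+3)/2 = 2.5.
The 3 values of 356 occupy positions 5–7 → average rank 6.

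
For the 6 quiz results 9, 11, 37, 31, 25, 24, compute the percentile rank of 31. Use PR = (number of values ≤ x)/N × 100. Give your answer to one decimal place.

83.3

N = 6.
Strictly below 31: 4. Equal to 31: 1.
PR = 5/6 × 100 = 83.3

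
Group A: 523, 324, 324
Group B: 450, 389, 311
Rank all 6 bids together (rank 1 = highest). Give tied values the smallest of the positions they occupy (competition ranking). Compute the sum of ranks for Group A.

Sorted (descending): 523, 450, 389, 324, 324, 311
The 2 values of 324 occupy positions 4–5 → each gets rank 4.
Group A values → pooled ranks: 523→1, 324→4, 324→4
Rank sum = 1 + 4 + 4 = 9

9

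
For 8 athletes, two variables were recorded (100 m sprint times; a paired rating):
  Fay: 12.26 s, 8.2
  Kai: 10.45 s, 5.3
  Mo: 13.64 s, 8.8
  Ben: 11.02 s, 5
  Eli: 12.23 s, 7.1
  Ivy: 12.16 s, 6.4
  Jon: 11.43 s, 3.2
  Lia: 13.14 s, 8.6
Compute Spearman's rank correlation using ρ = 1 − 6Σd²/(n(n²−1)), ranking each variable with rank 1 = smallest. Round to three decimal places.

0.905

Ranks of variable 1: 6, 1, 8, 2, 5, 4, 3, 7
Ranks of variable 2: 6, 3, 8, 2, 5, 4, 1, 7
d = r₁ − r₂: 0, -2, 0, 0, 0, 0, 2, 0
d²: 0, 4, 0, 0, 0, 0, 4, 0; Σd² = 8
ρ = 1 − 6·8/(8·63) = 1 − 48/504 = 0.905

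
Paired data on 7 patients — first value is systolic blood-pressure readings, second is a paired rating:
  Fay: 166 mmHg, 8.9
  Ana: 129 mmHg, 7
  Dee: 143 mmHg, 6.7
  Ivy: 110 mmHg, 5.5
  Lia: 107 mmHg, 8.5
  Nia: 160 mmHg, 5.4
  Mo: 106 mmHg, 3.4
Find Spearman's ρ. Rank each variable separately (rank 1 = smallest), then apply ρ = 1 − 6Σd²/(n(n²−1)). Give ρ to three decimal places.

Ranks of variable 1: 7, 4, 5, 3, 2, 6, 1
Ranks of variable 2: 7, 5, 4, 3, 6, 2, 1
d = r₁ − r₂: 0, -1, 1, 0, -4, 4, 0
d²: 0, 1, 1, 0, 16, 16, 0; Σd² = 34
ρ = 1 − 6·34/(7·48) = 1 − 204/336 = 0.393

0.393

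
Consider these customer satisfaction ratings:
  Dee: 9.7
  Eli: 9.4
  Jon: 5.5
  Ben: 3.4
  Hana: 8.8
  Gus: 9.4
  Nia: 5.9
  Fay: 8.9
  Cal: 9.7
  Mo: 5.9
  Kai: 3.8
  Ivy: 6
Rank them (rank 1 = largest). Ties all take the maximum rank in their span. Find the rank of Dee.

2

Sorted (descending): 9.7, 9.7, 9.4, 9.4, 8.9, 8.8, 6, 5.9, 5.9, 5.5, 3.8, 3.4
The 2 values of 9.7 occupy positions 1–2 → each gets rank 2.
The 2 values of 9.4 occupy positions 3–4 → each gets rank 4.
The 2 values of 5.9 occupy positions 8–9 → each gets rank 9.
Dee has value 9.7 → rank 2.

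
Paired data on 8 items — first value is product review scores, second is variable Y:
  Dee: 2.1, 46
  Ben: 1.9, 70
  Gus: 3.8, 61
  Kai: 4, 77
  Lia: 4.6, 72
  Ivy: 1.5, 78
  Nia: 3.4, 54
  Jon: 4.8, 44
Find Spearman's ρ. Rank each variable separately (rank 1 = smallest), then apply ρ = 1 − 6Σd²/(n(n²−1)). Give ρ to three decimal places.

Ranks of variable 1: 3, 2, 5, 6, 7, 1, 4, 8
Ranks of variable 2: 2, 5, 4, 7, 6, 8, 3, 1
d = r₁ − r₂: 1, -3, 1, -1, 1, -7, 1, 7
d²: 1, 9, 1, 1, 1, 49, 1, 49; Σd² = 112
ρ = 1 − 6·112/(8·63) = 1 − 672/504 = -0.333

-0.333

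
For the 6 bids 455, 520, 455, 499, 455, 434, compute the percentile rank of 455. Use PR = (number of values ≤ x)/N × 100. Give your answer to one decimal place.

66.7

N = 6.
Strictly below 455: 1. Equal to 455: 3.
PR = 4/6 × 100 = 66.7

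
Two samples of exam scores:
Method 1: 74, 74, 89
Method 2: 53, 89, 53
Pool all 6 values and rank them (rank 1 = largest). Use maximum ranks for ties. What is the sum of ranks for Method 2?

Sorted (descending): 89, 89, 74, 74, 53, 53
The 2 values of 89 occupy positions 1–2 → each gets rank 2.
The 2 values of 74 occupy positions 3–4 → each gets rank 4.
The 2 values of 53 occupy positions 5–6 → each gets rank 6.
Method 2 values → pooled ranks: 53→6, 89→2, 53→6
Rank sum = 6 + 2 + 6 = 14

14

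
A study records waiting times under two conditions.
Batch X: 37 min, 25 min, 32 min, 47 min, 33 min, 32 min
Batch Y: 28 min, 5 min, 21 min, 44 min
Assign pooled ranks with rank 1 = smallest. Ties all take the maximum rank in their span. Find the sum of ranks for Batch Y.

16

Sorted (ascending): 5, 21, 25, 28, 32, 32, 33, 37, 44, 47
The 2 values of 32 occupy positions 5–6 → each gets rank 6.
Batch Y values → pooled ranks: 28→4, 5→1, 21→2, 44→9
Rank sum = 4 + 1 + 2 + 9 = 16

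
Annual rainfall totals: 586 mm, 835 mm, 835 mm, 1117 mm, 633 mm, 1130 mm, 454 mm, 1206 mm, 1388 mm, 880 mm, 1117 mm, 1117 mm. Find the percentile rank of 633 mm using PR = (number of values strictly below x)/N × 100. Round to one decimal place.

16.7

N = 12.
Strictly below 633: 2. Equal to 633: 1.
PR = 2/12 × 100 = 16.7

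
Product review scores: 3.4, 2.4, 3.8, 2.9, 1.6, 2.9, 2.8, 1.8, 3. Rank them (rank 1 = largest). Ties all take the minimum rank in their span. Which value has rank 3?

3

Sorted (descending): 3.8, 3.4, 3, 2.9, 2.9, 2.8, 2.4, 1.8, 1.6
The 2 values of 2.9 occupy positions 4–5 → each gets rank 4.
Rank 3 → value 3.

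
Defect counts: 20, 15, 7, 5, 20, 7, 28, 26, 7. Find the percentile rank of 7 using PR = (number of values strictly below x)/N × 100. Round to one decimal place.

N = 9.
Strictly below 7: 1. Equal to 7: 3.
PR = 1/9 × 100 = 11.1

11.1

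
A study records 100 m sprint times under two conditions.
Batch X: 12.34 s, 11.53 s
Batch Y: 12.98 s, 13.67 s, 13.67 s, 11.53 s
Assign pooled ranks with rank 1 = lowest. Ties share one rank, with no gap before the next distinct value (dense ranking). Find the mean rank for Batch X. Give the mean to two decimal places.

Sorted (ascending): 11.53, 11.53, 12.34, 12.98, 13.67, 13.67
The 2 values of 11.53 share dense rank 1.
The 2 values of 13.67 share dense rank 4.
Remaining distinct values take the next consecutive integers.
Batch X values → pooled ranks: 12.34→2, 11.53→1
Mean rank = (2 + 1) / 2 = 1.50

1.50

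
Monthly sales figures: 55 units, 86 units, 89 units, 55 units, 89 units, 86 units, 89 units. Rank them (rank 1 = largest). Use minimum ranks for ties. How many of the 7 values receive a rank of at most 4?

Sorted (descending): 89, 89, 89, 86, 86, 55, 55
The 3 values of 89 occupy positions 1–3 → each gets rank 1.
The 2 values of 86 occupy positions 4–5 → each gets rank 4.
The 2 values of 55 occupy positions 6–7 → each gets rank 6.
Ranks ≤ 4: {1, 1, 1, 4, 4} → 5 values.

5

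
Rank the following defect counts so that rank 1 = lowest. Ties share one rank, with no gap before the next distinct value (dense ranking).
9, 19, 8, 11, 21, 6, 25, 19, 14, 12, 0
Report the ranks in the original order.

4, 8, 3, 5, 9, 2, 10, 8, 7, 6, 1

Sorted (ascending): 0, 6, 8, 9, 11, 12, 14, 19, 19, 21, 25
The 2 values of 19 share dense rank 8.
Remaining distinct values take the next consecutive integers.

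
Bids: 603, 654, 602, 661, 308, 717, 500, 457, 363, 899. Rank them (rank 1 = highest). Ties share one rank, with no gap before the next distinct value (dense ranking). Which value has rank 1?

899

Sorted (descending): 899, 717, 661, 654, 603, 602, 500, 457, 363, 308
No ties — each value takes its position as its rank.
Rank 1 → value 899.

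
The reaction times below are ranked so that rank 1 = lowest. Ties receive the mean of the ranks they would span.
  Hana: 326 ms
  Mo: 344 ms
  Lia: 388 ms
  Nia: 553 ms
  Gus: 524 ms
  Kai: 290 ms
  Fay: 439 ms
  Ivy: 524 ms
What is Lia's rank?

4

Sorted (ascending): 290, 326, 344, 388, 439, 524, 524, 553
The 2 values of 524 occupy positions 6–7 → average rank (6+7)/2 = 6.5.
Lia has value 388 ms → rank 4.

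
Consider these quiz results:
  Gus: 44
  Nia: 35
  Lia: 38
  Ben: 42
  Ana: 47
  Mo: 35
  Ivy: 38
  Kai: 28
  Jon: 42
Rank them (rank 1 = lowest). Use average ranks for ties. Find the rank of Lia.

4.5

Sorted (ascending): 28, 35, 35, 38, 38, 42, 42, 44, 47
The 2 values of 35 occupy positions 2–3 → average rank (2+3)/2 = 2.5.
The 2 values of 38 occupy positions 4–5 → average rank (4+5)/2 = 4.5.
The 2 values of 42 occupy positions 6–7 → average rank (6+7)/2 = 6.5.
Lia has value 38 → rank 4.5.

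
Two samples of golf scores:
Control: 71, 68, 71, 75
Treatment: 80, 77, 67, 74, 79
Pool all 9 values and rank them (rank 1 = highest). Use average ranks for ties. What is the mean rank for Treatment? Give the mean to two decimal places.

Sorted (descending): 80, 79, 77, 75, 74, 71, 71, 68, 67
The 2 values of 71 occupy positions 6–7 → average rank (6+7)/2 = 6.5.
Treatment values → pooled ranks: 80→1, 77→3, 67→9, 74→5, 79→2
Mean rank = (1 + 3 + 9 + 5 + 2) / 5 = 4.00

4.00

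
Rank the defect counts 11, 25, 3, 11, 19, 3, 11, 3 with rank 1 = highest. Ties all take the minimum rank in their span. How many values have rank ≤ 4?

5

Sorted (descending): 25, 19, 11, 11, 11, 3, 3, 3
The 3 values of 11 occupy positions 3–5 → each gets rank 3.
The 3 values of 3 occupy positions 6–8 → each gets rank 6.
Ranks ≤ 4: {1, 2, 3, 3, 3} → 5 values.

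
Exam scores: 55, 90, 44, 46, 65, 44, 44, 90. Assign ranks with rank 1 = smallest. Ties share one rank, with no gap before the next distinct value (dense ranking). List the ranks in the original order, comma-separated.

3, 5, 1, 2, 4, 1, 1, 5

Sorted (ascending): 44, 44, 44, 46, 55, 65, 90, 90
The 3 values of 44 share dense rank 1.
The 2 values of 90 share dense rank 5.
Remaining distinct values take the next consecutive integers.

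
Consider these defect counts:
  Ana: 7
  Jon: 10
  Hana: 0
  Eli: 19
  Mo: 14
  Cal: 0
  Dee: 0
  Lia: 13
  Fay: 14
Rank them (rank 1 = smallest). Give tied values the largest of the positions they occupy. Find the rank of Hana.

Sorted (ascending): 0, 0, 0, 7, 10, 13, 14, 14, 19
The 3 values of 0 occupy positions 1–3 → each gets rank 3.
The 2 values of 14 occupy positions 7–8 → each gets rank 8.
Hana has value 0 → rank 3.

3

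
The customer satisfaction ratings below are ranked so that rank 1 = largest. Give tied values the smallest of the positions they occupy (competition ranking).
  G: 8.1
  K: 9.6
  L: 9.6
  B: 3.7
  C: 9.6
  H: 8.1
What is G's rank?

Sorted (descending): 9.6, 9.6, 9.6, 8.1, 8.1, 3.7
The 3 values of 9.6 occupy positions 1–3 → each gets rank 1.
The 2 values of 8.1 occupy positions 4–5 → each gets rank 4.
G has value 8.1 → rank 4.

4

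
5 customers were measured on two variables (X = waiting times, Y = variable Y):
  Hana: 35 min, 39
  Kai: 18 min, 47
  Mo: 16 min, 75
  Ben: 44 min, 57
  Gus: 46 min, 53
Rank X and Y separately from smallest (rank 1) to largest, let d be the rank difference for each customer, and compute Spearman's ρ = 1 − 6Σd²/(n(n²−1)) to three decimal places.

Ranks of variable 1: 3, 2, 1, 4, 5
Ranks of variable 2: 1, 2, 5, 4, 3
d = r₁ − r₂: 2, 0, -4, 0, 2
d²: 4, 0, 16, 0, 4; Σd² = 24
ρ = 1 − 6·24/(5·24) = 1 − 144/120 = -0.200

-0.200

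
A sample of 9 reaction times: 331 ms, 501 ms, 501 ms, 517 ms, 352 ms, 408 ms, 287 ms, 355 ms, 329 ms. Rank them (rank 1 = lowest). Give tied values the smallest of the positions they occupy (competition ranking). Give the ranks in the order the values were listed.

3, 7, 7, 9, 4, 6, 1, 5, 2

Sorted (ascending): 287, 329, 331, 352, 355, 408, 501, 501, 517
The 2 values of 501 occupy positions 7–8 → each gets rank 7.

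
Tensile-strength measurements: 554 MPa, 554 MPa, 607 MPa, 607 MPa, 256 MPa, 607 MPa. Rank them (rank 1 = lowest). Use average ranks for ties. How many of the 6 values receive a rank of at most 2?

Sorted (ascending): 256, 554, 554, 607, 607, 607
The 2 values of 554 occupy positions 2–3 → average rank (2+3)/2 = 2.5.
The 3 values of 607 occupy positions 4–6 → average rank 5.
Ranks ≤ 2: {1} → 1 value.

1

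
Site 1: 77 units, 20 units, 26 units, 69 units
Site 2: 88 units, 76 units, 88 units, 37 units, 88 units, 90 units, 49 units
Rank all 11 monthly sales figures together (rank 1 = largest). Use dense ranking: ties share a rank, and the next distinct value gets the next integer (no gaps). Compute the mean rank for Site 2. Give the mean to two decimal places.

3.43

Sorted (descending): 90, 88, 88, 88, 77, 76, 69, 49, 37, 26, 20
The 3 values of 88 share dense rank 2.
Remaining distinct values take the next consecutive integers.
Site 2 values → pooled ranks: 88→2, 76→4, 88→2, 37→7, 88→2, 90→1, 49→6
Mean rank = (2 + 4 + 2 + 7 + 2 + 1 + 6) / 7 = 3.43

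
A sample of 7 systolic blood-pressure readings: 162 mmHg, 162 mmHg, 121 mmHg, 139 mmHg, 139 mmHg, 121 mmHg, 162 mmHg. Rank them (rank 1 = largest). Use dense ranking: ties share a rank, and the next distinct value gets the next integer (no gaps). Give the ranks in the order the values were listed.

1, 1, 3, 2, 2, 3, 1

Sorted (descending): 162, 162, 162, 139, 139, 121, 121
The 3 values of 162 share dense rank 1.
The 2 values of 139 share dense rank 2.
The 2 values of 121 share dense rank 3.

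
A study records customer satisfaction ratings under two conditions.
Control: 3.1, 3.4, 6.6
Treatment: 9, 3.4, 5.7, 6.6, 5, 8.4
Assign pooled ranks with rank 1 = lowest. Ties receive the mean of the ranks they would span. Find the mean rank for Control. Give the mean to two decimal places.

Sorted (ascending): 3.1, 3.4, 3.4, 5, 5.7, 6.6, 6.6, 8.4, 9
The 2 values of 3.4 occupy positions 2–3 → average rank (2+3)/2 = 2.5.
The 2 values of 6.6 occupy positions 6–7 → average rank (6+7)/2 = 6.5.
Control values → pooled ranks: 3.1→1, 3.4→2.5, 6.6→6.5
Mean rank = (1 + 2.5 + 6.5) / 3 = 3.33

3.33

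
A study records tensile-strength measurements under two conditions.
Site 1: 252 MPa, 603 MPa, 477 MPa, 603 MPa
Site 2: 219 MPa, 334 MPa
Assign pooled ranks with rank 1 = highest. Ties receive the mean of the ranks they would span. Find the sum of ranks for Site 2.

10

Sorted (descending): 603, 603, 477, 334, 252, 219
The 2 values of 603 occupy positions 1–2 → average rank (1+2)/2 = 1.5.
Site 2 values → pooled ranks: 219→6, 334→4
Rank sum = 6 + 4 = 10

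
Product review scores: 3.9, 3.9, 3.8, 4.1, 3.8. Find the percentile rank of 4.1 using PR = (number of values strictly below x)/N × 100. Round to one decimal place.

N = 5.
Strictly below 4.1: 4. Equal to 4.1: 1.
PR = 4/5 × 100 = 80.0

80.0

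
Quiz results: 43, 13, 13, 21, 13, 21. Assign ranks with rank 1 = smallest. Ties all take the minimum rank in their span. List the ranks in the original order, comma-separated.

Sorted (ascending): 13, 13, 13, 21, 21, 43
The 3 values of 13 occupy positions 1–3 → each gets rank 1.
The 2 values of 21 occupy positions 4–5 → each gets rank 4.

6, 1, 1, 4, 1, 4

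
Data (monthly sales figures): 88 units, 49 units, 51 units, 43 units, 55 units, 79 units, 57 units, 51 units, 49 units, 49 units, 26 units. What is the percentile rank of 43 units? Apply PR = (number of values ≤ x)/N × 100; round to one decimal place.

N = 11.
Strictly below 43: 1. Equal to 43: 1.
PR = 2/11 × 100 = 18.2

18.2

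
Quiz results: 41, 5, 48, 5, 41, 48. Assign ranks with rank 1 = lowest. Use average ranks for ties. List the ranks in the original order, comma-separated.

3.5, 1.5, 5.5, 1.5, 3.5, 5.5

Sorted (ascending): 5, 5, 41, 41, 48, 48
The 2 values of 5 occupy positions 1–2 → average rank (1+2)/2 = 1.5.
The 2 values of 41 occupy positions 3–4 → average rank (3+4)/2 = 3.5.
The 2 values of 48 occupy positions 5–6 → average rank (5+6)/2 = 5.5.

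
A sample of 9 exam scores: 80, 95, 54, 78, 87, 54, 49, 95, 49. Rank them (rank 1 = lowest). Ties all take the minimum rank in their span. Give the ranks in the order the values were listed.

Sorted (ascending): 49, 49, 54, 54, 78, 80, 87, 95, 95
The 2 values of 49 occupy positions 1–2 → each gets rank 1.
The 2 values of 54 occupy positions 3–4 → each gets rank 3.
The 2 values of 95 occupy positions 8–9 → each gets rank 8.

6, 8, 3, 5, 7, 3, 1, 8, 1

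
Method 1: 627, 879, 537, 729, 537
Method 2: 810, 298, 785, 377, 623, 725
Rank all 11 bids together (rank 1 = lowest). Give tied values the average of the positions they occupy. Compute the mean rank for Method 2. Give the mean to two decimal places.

5.67

Sorted (ascending): 298, 377, 537, 537, 623, 627, 725, 729, 785, 810, 879
The 2 values of 537 occupy positions 3–4 → average rank (3+4)/2 = 3.5.
Method 2 values → pooled ranks: 810→10, 298→1, 785→9, 377→2, 623→5, 725→7
Mean rank = (10 + 1 + 9 + 2 + 5 + 7) / 6 = 5.67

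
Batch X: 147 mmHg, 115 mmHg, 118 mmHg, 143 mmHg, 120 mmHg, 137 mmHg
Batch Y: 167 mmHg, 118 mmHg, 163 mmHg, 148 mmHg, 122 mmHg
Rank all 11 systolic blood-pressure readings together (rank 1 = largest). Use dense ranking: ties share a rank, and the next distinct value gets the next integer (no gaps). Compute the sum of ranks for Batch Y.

Sorted (descending): 167, 163, 148, 147, 143, 137, 122, 120, 118, 118, 115
The 2 values of 118 share dense rank 9.
Remaining distinct values take the next consecutive integers.
Batch Y values → pooled ranks: 167→1, 118→9, 163→2, 148→3, 122→7
Rank sum = 1 + 9 + 2 + 3 + 7 = 22

22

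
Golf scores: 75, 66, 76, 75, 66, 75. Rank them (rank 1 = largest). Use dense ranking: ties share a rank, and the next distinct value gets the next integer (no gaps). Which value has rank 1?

76

Sorted (descending): 76, 75, 75, 75, 66, 66
The 3 values of 75 share dense rank 2.
The 2 values of 66 share dense rank 3.
Remaining distinct values take the next consecutive integers.
Rank 1 → value 76.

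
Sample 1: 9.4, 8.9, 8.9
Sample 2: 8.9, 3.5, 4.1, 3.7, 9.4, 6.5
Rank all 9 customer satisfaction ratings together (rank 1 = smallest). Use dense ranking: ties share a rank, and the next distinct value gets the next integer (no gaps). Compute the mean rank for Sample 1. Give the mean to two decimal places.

5.33

Sorted (ascending): 3.5, 3.7, 4.1, 6.5, 8.9, 8.9, 8.9, 9.4, 9.4
The 3 values of 8.9 share dense rank 5.
The 2 values of 9.4 share dense rank 6.
Remaining distinct values take the next consecutive integers.
Sample 1 values → pooled ranks: 9.4→6, 8.9→5, 8.9→5
Mean rank = (6 + 5 + 5) / 3 = 5.33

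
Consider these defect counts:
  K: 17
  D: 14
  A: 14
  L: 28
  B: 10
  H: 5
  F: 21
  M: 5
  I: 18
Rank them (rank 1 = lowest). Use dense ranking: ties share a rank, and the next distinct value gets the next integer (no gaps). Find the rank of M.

Sorted (ascending): 5, 5, 10, 14, 14, 17, 18, 21, 28
The 2 values of 5 share dense rank 1.
The 2 values of 14 share dense rank 3.
Remaining distinct values take the next consecutive integers.
M has value 5 → rank 1.

1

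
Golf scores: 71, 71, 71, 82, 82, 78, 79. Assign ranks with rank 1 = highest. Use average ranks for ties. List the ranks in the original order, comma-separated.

Sorted (descending): 82, 82, 79, 78, 71, 71, 71
The 2 values of 82 occupy positions 1–2 → average rank (1+2)/2 = 1.5.
The 3 values of 71 occupy positions 5–7 → average rank 6.

6, 6, 6, 1.5, 1.5, 4, 3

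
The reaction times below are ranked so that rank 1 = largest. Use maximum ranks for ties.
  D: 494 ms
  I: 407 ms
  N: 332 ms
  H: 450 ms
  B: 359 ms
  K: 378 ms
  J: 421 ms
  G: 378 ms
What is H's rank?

Sorted (descending): 494, 450, 421, 407, 378, 378, 359, 332
The 2 values of 378 occupy positions 5–6 → each gets rank 6.
H has value 450 ms → rank 2.

2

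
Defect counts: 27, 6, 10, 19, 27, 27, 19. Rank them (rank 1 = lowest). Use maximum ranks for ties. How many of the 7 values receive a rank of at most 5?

4

Sorted (ascending): 6, 10, 19, 19, 27, 27, 27
The 2 values of 19 occupy positions 3–4 → each gets rank 4.
The 3 values of 27 occupy positions 5–7 → each gets rank 7.
Ranks ≤ 5: {1, 2, 4, 4} → 4 values.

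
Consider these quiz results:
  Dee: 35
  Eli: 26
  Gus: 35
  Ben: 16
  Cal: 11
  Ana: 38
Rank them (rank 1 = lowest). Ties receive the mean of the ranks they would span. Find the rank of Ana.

Sorted (ascending): 11, 16, 26, 35, 35, 38
The 2 values of 35 occupy positions 4–5 → average rank (4+5)/2 = 4.5.
Ana has value 38 → rank 6.

6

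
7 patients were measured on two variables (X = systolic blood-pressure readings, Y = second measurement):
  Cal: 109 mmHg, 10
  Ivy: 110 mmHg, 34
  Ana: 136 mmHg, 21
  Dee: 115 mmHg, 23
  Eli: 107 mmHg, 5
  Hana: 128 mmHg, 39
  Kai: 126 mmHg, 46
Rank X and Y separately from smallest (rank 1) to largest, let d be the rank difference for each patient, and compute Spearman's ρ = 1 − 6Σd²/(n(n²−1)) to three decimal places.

Ranks of variable 1: 2, 3, 7, 4, 1, 6, 5
Ranks of variable 2: 2, 5, 3, 4, 1, 6, 7
d = r₁ − r₂: 0, -2, 4, 0, 0, 0, -2
d²: 0, 4, 16, 0, 0, 0, 4; Σd² = 24
ρ = 1 − 6·24/(7·48) = 1 − 144/336 = 0.571

0.571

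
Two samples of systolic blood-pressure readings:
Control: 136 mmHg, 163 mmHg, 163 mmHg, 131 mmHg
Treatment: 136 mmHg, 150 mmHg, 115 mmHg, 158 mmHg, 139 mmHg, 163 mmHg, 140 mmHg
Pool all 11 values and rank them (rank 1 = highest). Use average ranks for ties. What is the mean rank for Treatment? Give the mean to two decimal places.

6.21

Sorted (descending): 163, 163, 163, 158, 150, 140, 139, 136, 136, 131, 115
The 3 values of 163 occupy positions 1–3 → average rank 2.
The 2 values of 136 occupy positions 8–9 → average rank (8+9)/2 = 8.5.
Treatment values → pooled ranks: 136→8.5, 150→5, 115→11, 158→4, 139→7, 163→2, 140→6
Mean rank = (8.5 + 5 + 11 + 4 + 7 + 2 + 6) / 7 = 6.21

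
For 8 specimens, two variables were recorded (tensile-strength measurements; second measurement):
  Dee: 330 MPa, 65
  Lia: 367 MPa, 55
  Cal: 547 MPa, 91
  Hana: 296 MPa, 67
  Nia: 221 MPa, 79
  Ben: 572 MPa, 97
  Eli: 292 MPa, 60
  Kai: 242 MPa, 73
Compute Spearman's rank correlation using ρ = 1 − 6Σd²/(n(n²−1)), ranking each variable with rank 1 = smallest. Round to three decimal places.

0.238

Ranks of variable 1: 5, 6, 7, 4, 1, 8, 3, 2
Ranks of variable 2: 3, 1, 7, 4, 6, 8, 2, 5
d = r₁ − r₂: 2, 5, 0, 0, -5, 0, 1, -3
d²: 4, 25, 0, 0, 25, 0, 1, 9; Σd² = 64
ρ = 1 − 6·64/(8·63) = 1 − 384/504 = 0.238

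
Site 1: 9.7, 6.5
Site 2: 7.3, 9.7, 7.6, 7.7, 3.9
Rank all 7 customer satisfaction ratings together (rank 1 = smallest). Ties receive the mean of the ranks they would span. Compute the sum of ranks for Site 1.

Sorted (ascending): 3.9, 6.5, 7.3, 7.6, 7.7, 9.7, 9.7
The 2 values of 9.7 occupy positions 6–7 → average rank (6+7)/2 = 6.5.
Site 1 values → pooled ranks: 9.7→6.5, 6.5→2
Rank sum = 6.5 + 2 = 8.5

8.5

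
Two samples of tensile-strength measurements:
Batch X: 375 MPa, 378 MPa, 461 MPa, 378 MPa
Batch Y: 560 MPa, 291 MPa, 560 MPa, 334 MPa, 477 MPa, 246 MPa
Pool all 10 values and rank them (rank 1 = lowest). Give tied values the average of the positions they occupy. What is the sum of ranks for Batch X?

Sorted (ascending): 246, 291, 334, 375, 378, 378, 461, 477, 560, 560
The 2 values of 378 occupy positions 5–6 → average rank (5+6)/2 = 5.5.
The 2 values of 560 occupy positions 9–10 → average rank (9+10)/2 = 9.5.
Batch X values → pooled ranks: 375→4, 378→5.5, 461→7, 378→5.5
Rank sum = 4 + 5.5 + 7 + 5.5 = 22

22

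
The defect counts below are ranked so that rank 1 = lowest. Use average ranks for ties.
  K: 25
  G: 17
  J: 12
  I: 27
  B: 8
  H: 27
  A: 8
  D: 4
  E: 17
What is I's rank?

Sorted (ascending): 4, 8, 8, 12, 17, 17, 25, 27, 27
The 2 values of 8 occupy positions 2–3 → average rank (2+3)/2 = 2.5.
The 2 values of 17 occupy positions 5–6 → average rank (5+6)/2 = 5.5.
The 2 values of 27 occupy positions 8–9 → average rank (8+9)/2 = 8.5.
I has value 27 → rank 8.5.

8.5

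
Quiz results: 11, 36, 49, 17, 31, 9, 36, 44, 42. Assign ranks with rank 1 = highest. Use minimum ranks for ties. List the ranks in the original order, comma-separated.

8, 4, 1, 7, 6, 9, 4, 2, 3

Sorted (descending): 49, 44, 42, 36, 36, 31, 17, 11, 9
The 2 values of 36 occupy positions 4–5 → each gets rank 4.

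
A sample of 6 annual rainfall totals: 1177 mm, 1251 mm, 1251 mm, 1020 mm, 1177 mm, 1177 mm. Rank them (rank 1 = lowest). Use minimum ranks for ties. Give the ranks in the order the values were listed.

Sorted (ascending): 1020, 1177, 1177, 1177, 1251, 1251
The 3 values of 1177 occupy positions 2–4 → each gets rank 2.
The 2 values of 1251 occupy positions 5–6 → each gets rank 5.

2, 5, 5, 1, 2, 2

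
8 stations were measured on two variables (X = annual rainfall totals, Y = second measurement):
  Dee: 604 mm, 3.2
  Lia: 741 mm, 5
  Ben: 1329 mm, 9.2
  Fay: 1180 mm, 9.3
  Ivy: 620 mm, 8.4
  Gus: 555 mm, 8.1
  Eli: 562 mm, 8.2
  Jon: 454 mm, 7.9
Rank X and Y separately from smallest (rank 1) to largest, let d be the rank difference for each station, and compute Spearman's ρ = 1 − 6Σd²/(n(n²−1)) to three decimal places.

0.524

Ranks of variable 1: 4, 6, 8, 7, 5, 2, 3, 1
Ranks of variable 2: 1, 2, 7, 8, 6, 4, 5, 3
d = r₁ − r₂: 3, 4, 1, -1, -1, -2, -2, -2
d²: 9, 16, 1, 1, 1, 4, 4, 4; Σd² = 40
ρ = 1 − 6·40/(8·63) = 1 − 240/504 = 0.524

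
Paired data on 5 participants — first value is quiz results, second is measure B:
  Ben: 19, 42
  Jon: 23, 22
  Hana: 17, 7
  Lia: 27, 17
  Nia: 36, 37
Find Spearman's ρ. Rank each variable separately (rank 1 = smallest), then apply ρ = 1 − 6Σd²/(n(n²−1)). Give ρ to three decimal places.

0.300

Ranks of variable 1: 2, 3, 1, 4, 5
Ranks of variable 2: 5, 3, 1, 2, 4
d = r₁ − r₂: -3, 0, 0, 2, 1
d²: 9, 0, 0, 4, 1; Σd² = 14
ρ = 1 − 6·14/(5·24) = 1 − 84/120 = 0.300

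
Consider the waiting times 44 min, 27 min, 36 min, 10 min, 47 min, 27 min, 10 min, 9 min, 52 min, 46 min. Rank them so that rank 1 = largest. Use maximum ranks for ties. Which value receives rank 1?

Sorted (descending): 52, 47, 46, 44, 36, 27, 27, 10, 10, 9
The 2 values of 27 occupy positions 6–7 → each gets rank 7.
The 2 values of 10 occupy positions 8–9 → each gets rank 9.
Rank 1 → value 52.

52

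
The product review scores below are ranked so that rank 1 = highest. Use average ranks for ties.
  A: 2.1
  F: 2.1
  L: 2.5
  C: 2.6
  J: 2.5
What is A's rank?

Sorted (descending): 2.6, 2.5, 2.5, 2.1, 2.1
The 2 values of 2.5 occupy positions 2–3 → average rank (2+3)/2 = 2.5.
The 2 values of 2.1 occupy positions 4–5 → average rank (4+5)/2 = 4.5.
A has value 2.1 → rank 4.5.

4.5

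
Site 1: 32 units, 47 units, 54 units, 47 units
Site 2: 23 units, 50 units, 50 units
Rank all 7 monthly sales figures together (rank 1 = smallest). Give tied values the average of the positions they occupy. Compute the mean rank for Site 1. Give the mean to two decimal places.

4.00

Sorted (ascending): 23, 32, 47, 47, 50, 50, 54
The 2 values of 47 occupy positions 3–4 → average rank (3+4)/2 = 3.5.
The 2 values of 50 occupy positions 5–6 → average rank (5+6)/2 = 5.5.
Site 1 values → pooled ranks: 32→2, 47→3.5, 54→7, 47→3.5
Mean rank = (2 + 3.5 + 7 + 3.5) / 4 = 4.00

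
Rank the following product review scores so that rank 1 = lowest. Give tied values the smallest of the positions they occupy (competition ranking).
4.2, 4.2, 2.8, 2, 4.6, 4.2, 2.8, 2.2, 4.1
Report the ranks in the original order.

Sorted (ascending): 2, 2.2, 2.8, 2.8, 4.1, 4.2, 4.2, 4.2, 4.6
The 2 values of 2.8 occupy positions 3–4 → each gets rank 3.
The 3 values of 4.2 occupy positions 6–8 → each gets rank 6.

6, 6, 3, 1, 9, 6, 3, 2, 5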